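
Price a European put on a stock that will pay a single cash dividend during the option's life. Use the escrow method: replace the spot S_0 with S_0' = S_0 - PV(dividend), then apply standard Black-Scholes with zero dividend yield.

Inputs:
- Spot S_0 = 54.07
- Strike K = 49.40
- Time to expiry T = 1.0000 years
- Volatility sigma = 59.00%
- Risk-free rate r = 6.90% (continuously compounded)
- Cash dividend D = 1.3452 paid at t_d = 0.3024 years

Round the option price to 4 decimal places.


Answer: Price = 8.4332

Derivation:
PV(D) = D * exp(-r * t_d) = 1.3452 * 0.97935058 = 1.31742240
S_0' = S_0 - PV(D) = 54.0700 - 1.31742240 = 52.75257760
d1 = (ln(S_0'/K) + (r + sigma^2/2)*T) / (sigma*sqrt(T)) = 0.52324104
d2 = d1 - sigma*sqrt(T) = -0.06675896
exp(-rT) = 0.93332668
N(-d1) = 0.30040326; N(-d2) = 0.52661320
P = K * exp(-rT) * N(-d2) - S_0' * N(-d1) = 49.4000 * 0.93332668 * 0.52661320 - 52.75257760 * 0.30040326 = 8.4332


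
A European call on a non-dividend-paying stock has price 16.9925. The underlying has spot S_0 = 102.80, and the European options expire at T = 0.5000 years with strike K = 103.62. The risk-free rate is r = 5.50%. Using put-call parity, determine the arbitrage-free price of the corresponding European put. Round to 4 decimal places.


Put-call parity: C - P = S_0 * exp(-qT) - K * exp(-rT).
S_0 * exp(-qT) = 102.8000 * 1.00000000 = 102.80000000
K * exp(-rT) = 103.6200 * 0.97287468 = 100.80927461
P = C - S*exp(-qT) + K*exp(-rT)
P = 16.9925 - 102.80000000 + 100.80927461 = 15.0018

Answer: Put price = 15.0018


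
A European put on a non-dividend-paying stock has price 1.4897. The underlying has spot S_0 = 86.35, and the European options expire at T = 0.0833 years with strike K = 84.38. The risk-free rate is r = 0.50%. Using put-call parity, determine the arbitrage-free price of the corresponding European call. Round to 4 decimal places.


Answer: Call price = 3.4948

Derivation:
Put-call parity: C - P = S_0 * exp(-qT) - K * exp(-rT).
S_0 * exp(-qT) = 86.3500 * 1.00000000 = 86.35000000
K * exp(-rT) = 84.3800 * 0.99958359 = 84.34486305
C = P + S*exp(-qT) - K*exp(-rT)
C = 1.4897 + 86.35000000 - 84.34486305 = 3.4948


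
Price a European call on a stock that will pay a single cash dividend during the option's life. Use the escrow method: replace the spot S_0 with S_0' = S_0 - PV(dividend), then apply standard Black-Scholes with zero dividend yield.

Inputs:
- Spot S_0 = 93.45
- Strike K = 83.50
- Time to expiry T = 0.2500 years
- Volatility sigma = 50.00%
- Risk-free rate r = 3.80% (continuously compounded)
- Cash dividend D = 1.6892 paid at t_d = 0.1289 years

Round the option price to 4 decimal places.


PV(D) = D * exp(-r * t_d) = 1.6892 * 0.99511378 = 1.68094619
S_0' = S_0 - PV(D) = 93.4500 - 1.68094619 = 91.76905381
d1 = (ln(S_0'/K) + (r + sigma^2/2)*T) / (sigma*sqrt(T)) = 0.54071402
d2 = d1 - sigma*sqrt(T) = 0.29071402
exp(-rT) = 0.99054498
N(d1) = 0.70564764; N(d2) = 0.61436498
C = S_0' * N(d1) - K * exp(-rT) * N(d2) = 91.76905381 * 0.70564764 - 83.5000 * 0.99054498 * 0.61436498 = 13.9422

Answer: Price = 13.9422


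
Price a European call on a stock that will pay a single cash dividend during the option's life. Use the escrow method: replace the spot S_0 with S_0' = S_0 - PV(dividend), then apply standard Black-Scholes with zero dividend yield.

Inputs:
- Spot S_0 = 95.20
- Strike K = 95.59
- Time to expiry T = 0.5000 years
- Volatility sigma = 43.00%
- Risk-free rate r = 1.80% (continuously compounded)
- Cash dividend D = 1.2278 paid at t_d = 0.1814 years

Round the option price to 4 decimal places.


PV(D) = D * exp(-r * t_d) = 1.2278 * 0.99674012 = 1.22379753
S_0' = S_0 - PV(D) = 95.2000 - 1.22379753 = 93.97620247
d1 = (ln(S_0'/K) + (r + sigma^2/2)*T) / (sigma*sqrt(T)) = 0.12562944
d2 = d1 - sigma*sqrt(T) = -0.17842648
exp(-rT) = 0.99104038
N(d1) = 0.54998737; N(d2) = 0.42919403
C = S_0' * N(d1) - K * exp(-rT) * N(d2) = 93.97620247 * 0.54998737 - 95.5900 * 0.99104038 * 0.42919403 = 11.0267

Answer: Price = 11.0267


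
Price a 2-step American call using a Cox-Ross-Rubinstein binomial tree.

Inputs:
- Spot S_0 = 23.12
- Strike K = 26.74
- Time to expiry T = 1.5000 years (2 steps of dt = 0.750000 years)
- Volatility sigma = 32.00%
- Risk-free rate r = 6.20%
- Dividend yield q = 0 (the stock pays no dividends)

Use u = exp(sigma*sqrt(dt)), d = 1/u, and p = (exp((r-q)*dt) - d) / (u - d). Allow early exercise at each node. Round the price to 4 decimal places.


Answer: Price = V(0,0) = 3.2755

Derivation:
dt = T/N = 0.750000
u = exp(sigma*sqrt(dt)) = 1.319335; d = 1/u = 0.757957
p = (exp((r-q)*dt) - d) / (u - d) = 0.515946
Discount per step: exp(-r*dt) = 0.954565
Stock lattice S(k, i) with i counting down-moves:
  k=0: S(0,0) = 23.1200
  k=1: S(1,0) = 30.5030; S(1,1) = 17.5240
  k=2: S(2,0) = 40.2437; S(2,1) = 23.1200; S(2,2) = 13.2824
Terminal payoffs V(N, i) = max(S_T - K, 0):
  V(2,0) = 13.503733; V(2,1) = 0.000000; V(2,2) = 0.000000
Backward induction: V(k, i) = exp(-r*dt) * [p * V(k+1, i) + (1-p) * V(k+1, i+1)]; then take max(V_cont, immediate exercise) for American.
  V(1,0) = exp(-r*dt) * [p*13.503733 + (1-p)*0.000000] = 6.650639; exercise = 3.763035; V(1,0) = max -> 6.650639
  V(1,1) = exp(-r*dt) * [p*0.000000 + (1-p)*0.000000] = 0.000000; exercise = 0.000000; V(1,1) = max -> 0.000000
  V(0,0) = exp(-r*dt) * [p*6.650639 + (1-p)*0.000000] = 3.275464; exercise = 0.000000; V(0,0) = max -> 3.275464


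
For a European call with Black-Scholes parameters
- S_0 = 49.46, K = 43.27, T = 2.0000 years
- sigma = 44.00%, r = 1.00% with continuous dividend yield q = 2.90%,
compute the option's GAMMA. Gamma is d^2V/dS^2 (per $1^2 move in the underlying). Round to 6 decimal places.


d1 = 0.4649302744; d2 = -0.1573236930
phi(d1) = 0.3580729246; exp(-qT) = 0.9436499474; exp(-rT) = 0.9801986733
Gamma = exp(-qT) * phi(d1) / (S * sigma * sqrt(T)) = 0.9436499474 * 0.3580729246 / (49.4600 * 0.4400 * 1.4142135624) = 0.010979

Answer: Gamma = 0.010979


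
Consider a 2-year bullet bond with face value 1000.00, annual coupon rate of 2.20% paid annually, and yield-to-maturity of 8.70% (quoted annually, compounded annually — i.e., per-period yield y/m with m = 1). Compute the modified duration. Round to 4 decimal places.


Coupon per period c = face * coupon_rate / m = 22.000000
Periods per year m = 1; per-period yield y/m = 0.087000
Number of cashflows N = 2
Cashflows (t years, CF_t, discount factor 1/(1+y/m)^(m*t), PV):
  t = 1.0000: CF_t = 22.000000, DF = 0.919963, PV = 20.239190
  t = 2.0000: CF_t = 1022.000000, DF = 0.846332, PV = 864.951602
Price P = sum_t PV_t = 885.190793
First compute Macaulay numerator sum_t t * PV_t:
  t * PV_t at t = 1.0000: 20.239190
  t * PV_t at t = 2.0000: 1729.903205
Macaulay duration D = 1750.142395 / 885.190793 = 1.977136
Modified duration = D / (1 + y/m) = 1.977136 / (1 + 0.087000) = 1.818892

Answer: Modified duration = 1.8189


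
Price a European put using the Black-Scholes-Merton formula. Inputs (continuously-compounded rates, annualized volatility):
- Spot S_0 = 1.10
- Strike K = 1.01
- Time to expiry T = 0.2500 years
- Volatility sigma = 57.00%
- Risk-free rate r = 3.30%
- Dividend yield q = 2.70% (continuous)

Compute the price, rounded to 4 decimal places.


d1 = (ln(S/K) + (r - q + 0.5*sigma^2) * T) / (sigma * sqrt(T)) = 0.44727140
d2 = d1 - sigma * sqrt(T) = 0.16227140
exp(-rT) = 0.99178394; exp(-qT) = 0.99327273
P = K * exp(-rT) * N(-d2) - S_0 * exp(-qT) * N(-d1)
N(-d1) = 0.32733956; N(-d2) = 0.43554607
P = 1.0100 * 0.99178394 * 0.43554607 - 1.1000 * 0.99327273 * 0.32733956 = 0.0786

Answer: Price = 0.0786


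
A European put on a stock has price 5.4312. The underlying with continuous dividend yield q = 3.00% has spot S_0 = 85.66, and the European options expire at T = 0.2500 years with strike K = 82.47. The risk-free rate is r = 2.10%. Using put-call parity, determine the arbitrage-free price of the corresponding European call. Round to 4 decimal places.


Answer: Call price = 8.4130

Derivation:
Put-call parity: C - P = S_0 * exp(-qT) - K * exp(-rT).
S_0 * exp(-qT) = 85.6600 * 0.99252805 = 85.01995318
K * exp(-rT) = 82.4700 * 0.99476376 = 82.03816705
C = P + S*exp(-qT) - K*exp(-rT)
C = 5.4312 + 85.01995318 - 82.03816705 = 8.4130


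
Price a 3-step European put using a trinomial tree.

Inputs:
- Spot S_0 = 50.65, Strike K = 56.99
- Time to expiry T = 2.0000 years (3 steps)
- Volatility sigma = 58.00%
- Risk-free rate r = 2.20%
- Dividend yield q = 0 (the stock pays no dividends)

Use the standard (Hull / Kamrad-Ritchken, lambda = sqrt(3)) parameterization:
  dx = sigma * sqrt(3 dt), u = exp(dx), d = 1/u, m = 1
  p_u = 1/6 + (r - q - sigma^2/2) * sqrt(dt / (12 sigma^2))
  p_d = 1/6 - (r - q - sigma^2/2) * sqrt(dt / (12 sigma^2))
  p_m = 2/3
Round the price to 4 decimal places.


dt = T/N = 0.666667; dx = sigma*sqrt(3*dt) = 0.820244
u = exp(dx) = 2.271054; d = 1/u = 0.440324
p_u = 0.107253, p_m = 0.666667, p_d = 0.226080
Discount per step: exp(-r*dt) = 0.985440
Stock lattice S(k, j) with j the centered position index:
  k=0: S(0,+0) = 50.6500
  k=1: S(1,-1) = 22.3024; S(1,+0) = 50.6500; S(1,+1) = 115.0289
  k=2: S(2,-2) = 9.8203; S(2,-1) = 22.3024; S(2,+0) = 50.6500; S(2,+1) = 115.0289; S(2,+2) = 261.2367
  k=3: S(3,-3) = 4.3241; S(3,-2) = 9.8203; S(3,-1) = 22.3024; S(3,+0) = 50.6500; S(3,+1) = 115.0289; S(3,+2) = 261.2367; S(3,+3) = 593.2826
Terminal payoffs V(N, j) = max(K - S_T, 0):
  V(3,-3) = 52.665884; V(3,-2) = 47.169702; V(3,-1) = 34.687576; V(3,+0) = 6.340000; V(3,+1) = 0.000000; V(3,+2) = 0.000000; V(3,+3) = 0.000000
Backward induction: V(k, j) = exp(-r*dt) * [p_u * V(k+1, j+1) + p_m * V(k+1, j) + p_d * V(k+1, j-1)]
  V(2,-2) = exp(-r*dt) * [p_u*34.687576 + p_m*47.169702 + p_d*52.665884] = 46.388154
  V(2,-1) = exp(-r*dt) * [p_u*6.340000 + p_m*34.687576 + p_d*47.169702] = 33.967300
  V(2,+0) = exp(-r*dt) * [p_u*0.000000 + p_m*6.340000 + p_d*34.687576] = 11.893112
  V(2,+1) = exp(-r*dt) * [p_u*0.000000 + p_m*0.000000 + p_d*6.340000] = 1.412478
  V(2,+2) = exp(-r*dt) * [p_u*0.000000 + p_m*0.000000 + p_d*0.000000] = 0.000000
  V(1,-1) = exp(-r*dt) * [p_u*11.893112 + p_m*33.967300 + p_d*46.388154] = 33.906907
  V(1,+0) = exp(-r*dt) * [p_u*1.412478 + p_m*11.893112 + p_d*33.967300] = 15.530105
  V(1,+1) = exp(-r*dt) * [p_u*0.000000 + p_m*1.412478 + p_d*11.893112] = 3.577587
  V(0,+0) = exp(-r*dt) * [p_u*3.577587 + p_m*15.530105 + p_d*33.906907] = 18.134844

Answer: Price = V(0,0) = 18.1348


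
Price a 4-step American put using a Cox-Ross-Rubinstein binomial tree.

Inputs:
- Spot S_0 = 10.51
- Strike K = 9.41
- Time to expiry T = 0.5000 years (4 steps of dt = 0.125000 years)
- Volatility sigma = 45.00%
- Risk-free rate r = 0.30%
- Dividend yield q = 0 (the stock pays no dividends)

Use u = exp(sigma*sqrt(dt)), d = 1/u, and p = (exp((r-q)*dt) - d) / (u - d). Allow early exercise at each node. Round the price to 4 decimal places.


dt = T/N = 0.125000
u = exp(sigma*sqrt(dt)) = 1.172454; d = 1/u = 0.852912
p = (exp((r-q)*dt) - d) / (u - d) = 0.461483
Discount per step: exp(-r*dt) = 0.999625
Stock lattice S(k, i) with i counting down-moves:
  k=0: S(0,0) = 10.5100
  k=1: S(1,0) = 12.3225; S(1,1) = 8.9641
  k=2: S(2,0) = 14.4476; S(2,1) = 10.5100; S(2,2) = 7.6456
  k=3: S(3,0) = 16.9391; S(3,1) = 12.3225; S(3,2) = 8.9641; S(3,3) = 6.5210
  k=4: S(4,0) = 19.8603; S(4,1) = 14.4476; S(4,2) = 10.5100; S(4,3) = 7.6456; S(4,4) = 5.5619
Terminal payoffs V(N, i) = max(K - S_T, 0):
  V(4,0) = 0.000000; V(4,1) = 0.000000; V(4,2) = 0.000000; V(4,3) = 1.764409; V(4,4) = 3.848148
Backward induction: V(k, i) = exp(-r*dt) * [p * V(k+1, i) + (1-p) * V(k+1, i+1)]; then take max(V_cont, immediate exercise) for American.
  V(3,0) = exp(-r*dt) * [p*0.000000 + (1-p)*0.000000] = 0.000000; exercise = 0.000000; V(3,0) = max -> 0.000000
  V(3,1) = exp(-r*dt) * [p*0.000000 + (1-p)*0.000000] = 0.000000; exercise = 0.000000; V(3,1) = max -> 0.000000
  V(3,2) = exp(-r*dt) * [p*0.000000 + (1-p)*1.764409] = 0.949809; exercise = 0.445896; V(3,2) = max -> 0.949809
  V(3,3) = exp(-r*dt) * [p*1.764409 + (1-p)*3.848148] = 2.885456; exercise = 2.888985; V(3,3) = max -> 2.888985
  V(2,0) = exp(-r*dt) * [p*0.000000 + (1-p)*0.000000] = 0.000000; exercise = 0.000000; V(2,0) = max -> 0.000000
  V(2,1) = exp(-r*dt) * [p*0.000000 + (1-p)*0.949809] = 0.511297; exercise = 0.000000; V(2,1) = max -> 0.511297
  V(2,2) = exp(-r*dt) * [p*0.949809 + (1-p)*2.888985] = 1.993341; exercise = 1.764409; V(2,2) = max -> 1.993341
  V(1,0) = exp(-r*dt) * [p*0.000000 + (1-p)*0.511297] = 0.275239; exercise = 0.000000; V(1,0) = max -> 0.275239
  V(1,1) = exp(-r*dt) * [p*0.511297 + (1-p)*1.993341] = 1.308912; exercise = 0.445896; V(1,1) = max -> 1.308912
  V(0,0) = exp(-r*dt) * [p*0.275239 + (1-p)*1.308912] = 0.831578; exercise = 0.000000; V(0,0) = max -> 0.831578

Answer: Price = V(0,0) = 0.8316


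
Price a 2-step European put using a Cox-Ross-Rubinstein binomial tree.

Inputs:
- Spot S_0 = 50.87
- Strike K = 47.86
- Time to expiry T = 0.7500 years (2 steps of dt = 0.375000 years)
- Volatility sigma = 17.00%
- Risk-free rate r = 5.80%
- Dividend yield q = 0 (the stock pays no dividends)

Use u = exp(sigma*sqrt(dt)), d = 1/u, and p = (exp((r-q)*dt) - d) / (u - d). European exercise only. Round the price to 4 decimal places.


dt = T/N = 0.375000
u = exp(sigma*sqrt(dt)) = 1.109715; d = 1/u = 0.901132
p = (exp((r-q)*dt) - d) / (u - d) = 0.579415
Discount per step: exp(-r*dt) = 0.978485
Stock lattice S(k, i) with i counting down-moves:
  k=0: S(0,0) = 50.8700
  k=1: S(1,0) = 56.4512; S(1,1) = 45.8406
  k=2: S(2,0) = 62.6448; S(2,1) = 50.8700; S(2,2) = 41.3084
Terminal payoffs V(N, i) = max(K - S_T, 0):
  V(2,0) = 0.000000; V(2,1) = 0.000000; V(2,2) = 6.551564
Backward induction: V(k, i) = exp(-r*dt) * [p * V(k+1, i) + (1-p) * V(k+1, i+1)].
  V(1,0) = exp(-r*dt) * [p*0.000000 + (1-p)*0.000000] = 0.000000
  V(1,1) = exp(-r*dt) * [p*0.000000 + (1-p)*6.551564] = 2.696205
  V(0,0) = exp(-r*dt) * [p*0.000000 + (1-p)*2.696205] = 1.109586

Answer: Price = V(0,0) = 1.1096


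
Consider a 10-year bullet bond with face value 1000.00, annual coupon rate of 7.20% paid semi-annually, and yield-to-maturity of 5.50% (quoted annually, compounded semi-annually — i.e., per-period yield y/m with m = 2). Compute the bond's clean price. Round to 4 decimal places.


Coupon per period c = face * coupon_rate / m = 36.000000
Periods per year m = 2; per-period yield y/m = 0.027500
Number of cashflows N = 20
Cashflows (t years, CF_t, discount factor 1/(1+y/m)^(m*t), PV):
  t = 0.5000: CF_t = 36.000000, DF = 0.973236, PV = 35.036496
  t = 1.0000: CF_t = 36.000000, DF = 0.947188, PV = 34.098780
  t = 1.5000: CF_t = 36.000000, DF = 0.921838, PV = 33.186160
  t = 2.0000: CF_t = 36.000000, DF = 0.897166, PV = 32.297966
  t = 2.5000: CF_t = 36.000000, DF = 0.873154, PV = 31.433544
  t = 3.0000: CF_t = 36.000000, DF = 0.849785, PV = 30.592257
  t = 3.5000: CF_t = 36.000000, DF = 0.827041, PV = 29.773486
  t = 4.0000: CF_t = 36.000000, DF = 0.804906, PV = 28.976629
  t = 4.5000: CF_t = 36.000000, DF = 0.783364, PV = 28.201099
  t = 5.0000: CF_t = 36.000000, DF = 0.762398, PV = 27.446325
  t = 5.5000: CF_t = 36.000000, DF = 0.741993, PV = 26.711751
  t = 6.0000: CF_t = 36.000000, DF = 0.722134, PV = 25.996838
  t = 6.5000: CF_t = 36.000000, DF = 0.702807, PV = 25.301059
  t = 7.0000: CF_t = 36.000000, DF = 0.683997, PV = 24.623902
  t = 7.5000: CF_t = 36.000000, DF = 0.665691, PV = 23.964868
  t = 8.0000: CF_t = 36.000000, DF = 0.647874, PV = 23.323473
  t = 8.5000: CF_t = 36.000000, DF = 0.630535, PV = 22.699243
  t = 9.0000: CF_t = 36.000000, DF = 0.613659, PV = 22.091721
  t = 9.5000: CF_t = 36.000000, DF = 0.597235, PV = 21.500458
  t = 10.0000: CF_t = 1036.000000, DF = 0.581251, PV = 602.175587
Price P = sum_t PV_t = 1129.431643

Answer: Price = 1129.4316


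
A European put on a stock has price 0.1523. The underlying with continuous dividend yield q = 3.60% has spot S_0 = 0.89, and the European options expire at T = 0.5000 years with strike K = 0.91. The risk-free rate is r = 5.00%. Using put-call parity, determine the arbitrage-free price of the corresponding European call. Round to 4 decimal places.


Put-call parity: C - P = S_0 * exp(-qT) - K * exp(-rT).
S_0 * exp(-qT) = 0.8900 * 0.98216103 = 0.87412332
K * exp(-rT) = 0.9100 * 0.97530991 = 0.88753202
C = P + S*exp(-qT) - K*exp(-rT)
C = 0.1523 + 0.87412332 - 0.88753202 = 0.1389

Answer: Call price = 0.1389


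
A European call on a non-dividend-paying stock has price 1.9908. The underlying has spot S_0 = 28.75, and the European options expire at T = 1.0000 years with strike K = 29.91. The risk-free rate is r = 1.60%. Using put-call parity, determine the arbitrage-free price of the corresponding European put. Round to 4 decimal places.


Answer: Put price = 2.6760

Derivation:
Put-call parity: C - P = S_0 * exp(-qT) - K * exp(-rT).
S_0 * exp(-qT) = 28.7500 * 1.00000000 = 28.75000000
K * exp(-rT) = 29.9100 * 0.98412732 = 29.43524814
P = C - S*exp(-qT) + K*exp(-rT)
P = 1.9908 - 28.75000000 + 29.43524814 = 2.6760


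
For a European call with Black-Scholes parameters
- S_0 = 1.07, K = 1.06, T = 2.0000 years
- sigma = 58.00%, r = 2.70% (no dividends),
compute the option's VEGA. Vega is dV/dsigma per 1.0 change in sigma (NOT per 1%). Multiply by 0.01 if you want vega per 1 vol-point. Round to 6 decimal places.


Answer: Vega = 0.536072

Derivation:
d1 = 0.4874035111; d2 = -0.3328403551
phi(d1) = 0.3542616110; exp(-qT) = 1.0000000000; exp(-rT) = 0.9474321065
Vega = S * exp(-qT) * phi(d1) * sqrt(T) = 1.0700 * 1.0000000000 * 0.3542616110 * 1.4142135624 = 0.536072


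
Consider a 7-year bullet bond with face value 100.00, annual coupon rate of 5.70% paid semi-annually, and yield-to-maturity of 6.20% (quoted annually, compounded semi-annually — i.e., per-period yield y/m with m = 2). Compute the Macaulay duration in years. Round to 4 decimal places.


Coupon per period c = face * coupon_rate / m = 2.850000
Periods per year m = 2; per-period yield y/m = 0.031000
Number of cashflows N = 14
Cashflows (t years, CF_t, discount factor 1/(1+y/m)^(m*t), PV):
  t = 0.5000: CF_t = 2.850000, DF = 0.969932, PV = 2.764306
  t = 1.0000: CF_t = 2.850000, DF = 0.940768, PV = 2.681190
  t = 1.5000: CF_t = 2.850000, DF = 0.912481, PV = 2.600572
  t = 2.0000: CF_t = 2.850000, DF = 0.885045, PV = 2.522378
  t = 2.5000: CF_t = 2.850000, DF = 0.858434, PV = 2.446536
  t = 3.0000: CF_t = 2.850000, DF = 0.832622, PV = 2.372973
  t = 3.5000: CF_t = 2.850000, DF = 0.807587, PV = 2.301623
  t = 4.0000: CF_t = 2.850000, DF = 0.783305, PV = 2.232418
  t = 4.5000: CF_t = 2.850000, DF = 0.759752, PV = 2.165294
  t = 5.0000: CF_t = 2.850000, DF = 0.736908, PV = 2.100188
  t = 5.5000: CF_t = 2.850000, DF = 0.714751, PV = 2.037040
  t = 6.0000: CF_t = 2.850000, DF = 0.693260, PV = 1.975790
  t = 6.5000: CF_t = 2.850000, DF = 0.672415, PV = 1.916383
  t = 7.0000: CF_t = 102.850000, DF = 0.652197, PV = 67.078444
Price P = sum_t PV_t = 97.195136
Macaulay numerator sum_t t * PV_t:
  t * PV_t at t = 0.5000: 1.382153
  t * PV_t at t = 1.0000: 2.681190
  t * PV_t at t = 1.5000: 3.900858
  t * PV_t at t = 2.0000: 5.044756
  t * PV_t at t = 2.5000: 6.116339
  t * PV_t at t = 3.0000: 7.118920
  t * PV_t at t = 3.5000: 8.055681
  t * PV_t at t = 4.0000: 8.929672
  t * PV_t at t = 4.5000: 9.743823
  t * PV_t at t = 5.0000: 10.500941
  t * PV_t at t = 5.5000: 11.203720
  t * PV_t at t = 6.0000: 11.854743
  t * PV_t at t = 6.5000: 12.456487
  t * PV_t at t = 7.0000: 469.549110
Macaulay duration D = (sum_t t * PV_t) / P = 568.538392 / 97.195136 = 5.849453

Answer: Macaulay duration = 5.8495 years


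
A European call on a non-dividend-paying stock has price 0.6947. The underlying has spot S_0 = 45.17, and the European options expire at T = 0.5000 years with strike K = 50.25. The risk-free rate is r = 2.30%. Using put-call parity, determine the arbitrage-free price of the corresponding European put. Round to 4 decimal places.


Put-call parity: C - P = S_0 * exp(-qT) - K * exp(-rT).
S_0 * exp(-qT) = 45.1700 * 1.00000000 = 45.17000000
K * exp(-rT) = 50.2500 * 0.98856587 = 49.67543508
P = C - S*exp(-qT) + K*exp(-rT)
P = 0.6947 - 45.17000000 + 49.67543508 = 5.2001

Answer: Put price = 5.2001


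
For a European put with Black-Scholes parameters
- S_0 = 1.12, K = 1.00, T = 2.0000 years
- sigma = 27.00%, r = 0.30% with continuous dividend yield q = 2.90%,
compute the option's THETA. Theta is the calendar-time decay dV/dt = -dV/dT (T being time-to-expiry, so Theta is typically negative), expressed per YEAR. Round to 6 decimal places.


Answer: Theta = -0.047424

Derivation:
d1 = 0.3515333837; d2 = -0.0303042781
phi(d1) = 0.3750385744; exp(-qT) = 0.9436499474; exp(-rT) = 0.9940179641
Theta = -S*exp(-qT)*phi(d1)*sigma/(2*sqrt(T)) + r*K*exp(-rT)*N(-d2) - q*S*exp(-qT)*N(-d1)
N(-d1) = 0.3625941160; N(-d2) = 0.5120878076; sqrt(T) = 1.4142135624
Term 1 = -1.1200 * 0.9436499474 * 0.3750385744 * 0.2700 / (2 * 1.4142135624) = -0.0378376062
Term 2 = 0.0030 * 1.0000 * 0.9940179641 * 0.5120878076 = 0.0015270734
Term 3 = -0.0290 * 1.1200 * 0.9436499474 * 0.3625941160 = -0.0111134191
Theta = -0.0378376062 + (0.0015270734) + (-0.0111134191) = -0.047424


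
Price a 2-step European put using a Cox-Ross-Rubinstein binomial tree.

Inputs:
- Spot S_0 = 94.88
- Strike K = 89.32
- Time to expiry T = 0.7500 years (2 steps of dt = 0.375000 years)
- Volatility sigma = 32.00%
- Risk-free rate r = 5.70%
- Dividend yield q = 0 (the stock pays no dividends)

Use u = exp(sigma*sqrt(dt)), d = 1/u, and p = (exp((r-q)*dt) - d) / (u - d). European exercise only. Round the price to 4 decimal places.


Answer: Price = V(0,0) = 5.8947

Derivation:
dt = T/N = 0.375000
u = exp(sigma*sqrt(dt)) = 1.216477; d = 1/u = 0.822046
p = (exp((r-q)*dt) - d) / (u - d) = 0.505942
Discount per step: exp(-r*dt) = 0.978852
Stock lattice S(k, i) with i counting down-moves:
  k=0: S(0,0) = 94.8800
  k=1: S(1,0) = 115.4194; S(1,1) = 77.9957
  k=2: S(2,0) = 140.4050; S(2,1) = 94.8800; S(2,2) = 64.1160
Terminal payoffs V(N, i) = max(K - S_T, 0):
  V(2,0) = 0.000000; V(2,1) = 0.000000; V(2,2) = 25.203959
Backward induction: V(k, i) = exp(-r*dt) * [p * V(k+1, i) + (1-p) * V(k+1, i+1)].
  V(1,0) = exp(-r*dt) * [p*0.000000 + (1-p)*0.000000] = 0.000000
  V(1,1) = exp(-r*dt) * [p*0.000000 + (1-p)*25.203959] = 12.188885
  V(0,0) = exp(-r*dt) * [p*0.000000 + (1-p)*12.188885] = 5.894666


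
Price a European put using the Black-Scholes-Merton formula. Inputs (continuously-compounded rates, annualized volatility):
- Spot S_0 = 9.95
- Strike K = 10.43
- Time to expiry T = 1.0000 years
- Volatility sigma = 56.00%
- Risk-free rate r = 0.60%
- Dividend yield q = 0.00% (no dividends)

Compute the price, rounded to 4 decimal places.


Answer: Price = 2.4549

Derivation:
d1 = (ln(S/K) + (r - q + 0.5*sigma^2) * T) / (sigma * sqrt(T)) = 0.20658265
d2 = d1 - sigma * sqrt(T) = -0.35341735
exp(-rT) = 0.99401796; exp(-qT) = 1.00000000
P = K * exp(-rT) * N(-d2) - S_0 * exp(-qT) * N(-d1)
N(-d1) = 0.41816791; N(-d2) = 0.63811221
P = 10.4300 * 0.99401796 * 0.63811221 - 9.9500 * 1.00000000 * 0.41816791 = 2.4549


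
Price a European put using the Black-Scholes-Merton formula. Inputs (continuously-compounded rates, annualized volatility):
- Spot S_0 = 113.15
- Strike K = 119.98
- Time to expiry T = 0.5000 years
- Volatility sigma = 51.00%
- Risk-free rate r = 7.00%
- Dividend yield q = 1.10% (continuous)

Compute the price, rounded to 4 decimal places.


Answer: Price = 18.0545

Derivation:
d1 = (ln(S/K) + (r - q + 0.5*sigma^2) * T) / (sigma * sqrt(T)) = 0.09958922
d2 = d1 - sigma * sqrt(T) = -0.26103523
exp(-rT) = 0.96560542; exp(-qT) = 0.99451510
P = K * exp(-rT) * N(-d2) - S_0 * exp(-qT) * N(-d1)
N(-d1) = 0.46033522; N(-d2) = 0.60296733
P = 119.9800 * 0.96560542 * 0.60296733 - 113.1500 * 0.99451510 * 0.46033522 = 18.0545


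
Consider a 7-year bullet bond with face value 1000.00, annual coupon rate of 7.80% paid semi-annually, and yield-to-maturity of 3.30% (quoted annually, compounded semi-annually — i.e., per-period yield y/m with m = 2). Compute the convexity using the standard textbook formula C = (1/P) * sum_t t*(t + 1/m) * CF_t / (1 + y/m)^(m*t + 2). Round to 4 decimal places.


Answer: Convexity = 38.5226

Derivation:
Coupon per period c = face * coupon_rate / m = 39.000000
Periods per year m = 2; per-period yield y/m = 0.016500
Number of cashflows N = 14
Cashflows (t years, CF_t, discount factor 1/(1+y/m)^(m*t), PV):
  t = 0.5000: CF_t = 39.000000, DF = 0.983768, PV = 38.366945
  t = 1.0000: CF_t = 39.000000, DF = 0.967799, PV = 37.744167
  t = 1.5000: CF_t = 39.000000, DF = 0.952090, PV = 37.131497
  t = 2.0000: CF_t = 39.000000, DF = 0.936635, PV = 36.528772
  t = 2.5000: CF_t = 39.000000, DF = 0.921432, PV = 35.935831
  t = 3.0000: CF_t = 39.000000, DF = 0.906475, PV = 35.352515
  t = 3.5000: CF_t = 39.000000, DF = 0.891761, PV = 34.778667
  t = 4.0000: CF_t = 39.000000, DF = 0.877285, PV = 34.214133
  t = 4.5000: CF_t = 39.000000, DF = 0.863045, PV = 33.658764
  t = 5.0000: CF_t = 39.000000, DF = 0.849036, PV = 33.112409
  t = 5.5000: CF_t = 39.000000, DF = 0.835254, PV = 32.574923
  t = 6.0000: CF_t = 39.000000, DF = 0.821696, PV = 32.046161
  t = 6.5000: CF_t = 39.000000, DF = 0.808359, PV = 31.525982
  t = 7.0000: CF_t = 1039.000000, DF = 0.795237, PV = 826.251357
Price P = sum_t PV_t = 1279.222123
Convexity numerator sum_t t*(t + 1/m) * CF_t / (1+y/m)^(m*t + 2):
  t = 0.5000: term = 18.565748
  t = 1.0000: term = 54.793158
  t = 1.5000: term = 107.807493
  t = 2.0000: term = 176.762573
  t = 2.5000: term = 260.839999
  t = 3.0000: term = 359.248400
  t = 3.5000: term = 471.222692
  t = 4.0000: term = 596.023361
  t = 4.5000: term = 732.935762
  t = 5.0000: term = 881.269430
  t = 5.5000: term = 1040.357418
  t = 6.0000: term = 1209.555644
  t = 6.5000: term = 1388.242255
  t = 7.0000: term = 41981.381246
Convexity = (1/P) * sum = 49279.005179 / 1279.222123 = 38.522634


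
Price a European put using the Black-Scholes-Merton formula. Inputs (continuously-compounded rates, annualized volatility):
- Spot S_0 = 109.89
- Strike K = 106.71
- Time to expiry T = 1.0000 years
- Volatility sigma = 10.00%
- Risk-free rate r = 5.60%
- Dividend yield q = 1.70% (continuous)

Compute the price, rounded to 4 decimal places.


d1 = (ln(S/K) + (r - q + 0.5*sigma^2) * T) / (sigma * sqrt(T)) = 0.73364991
d2 = d1 - sigma * sqrt(T) = 0.63364991
exp(-rT) = 0.94553914; exp(-qT) = 0.98314368
P = K * exp(-rT) * N(-d2) - S_0 * exp(-qT) * N(-d1)
N(-d1) = 0.23158107; N(-d2) = 0.26315466
P = 106.7100 * 0.94553914 * 0.26315466 - 109.8900 * 0.98314368 * 0.23158107 = 1.5324

Answer: Price = 1.5324


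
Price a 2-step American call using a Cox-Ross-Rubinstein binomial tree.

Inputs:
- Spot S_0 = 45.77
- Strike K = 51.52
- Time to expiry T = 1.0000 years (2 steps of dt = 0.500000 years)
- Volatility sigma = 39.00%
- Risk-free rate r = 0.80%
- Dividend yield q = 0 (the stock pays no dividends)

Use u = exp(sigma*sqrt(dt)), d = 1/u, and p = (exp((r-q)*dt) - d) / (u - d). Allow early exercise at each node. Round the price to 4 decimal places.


Answer: Price = V(0,0) = 5.3324

Derivation:
dt = T/N = 0.500000
u = exp(sigma*sqrt(dt)) = 1.317547; d = 1/u = 0.758986
p = (exp((r-q)*dt) - d) / (u - d) = 0.438666
Discount per step: exp(-r*dt) = 0.996008
Stock lattice S(k, i) with i counting down-moves:
  k=0: S(0,0) = 45.7700
  k=1: S(1,0) = 60.3041; S(1,1) = 34.7388
  k=2: S(2,0) = 79.4535; S(2,1) = 45.7700; S(2,2) = 26.3663
Terminal payoffs V(N, i) = max(S_T - K, 0):
  V(2,0) = 27.933516; V(2,1) = 0.000000; V(2,2) = 0.000000
Backward induction: V(k, i) = exp(-r*dt) * [p * V(k+1, i) + (1-p) * V(k+1, i+1)]; then take max(V_cont, immediate exercise) for American.
  V(1,0) = exp(-r*dt) * [p*27.933516 + (1-p)*0.000000] = 12.204577; exercise = 8.784124; V(1,0) = max -> 12.204577
  V(1,1) = exp(-r*dt) * [p*0.000000 + (1-p)*0.000000] = 0.000000; exercise = 0.000000; V(1,1) = max -> 0.000000
  V(0,0) = exp(-r*dt) * [p*12.204577 + (1-p)*0.000000] = 5.332365; exercise = 0.000000; V(0,0) = max -> 5.332365


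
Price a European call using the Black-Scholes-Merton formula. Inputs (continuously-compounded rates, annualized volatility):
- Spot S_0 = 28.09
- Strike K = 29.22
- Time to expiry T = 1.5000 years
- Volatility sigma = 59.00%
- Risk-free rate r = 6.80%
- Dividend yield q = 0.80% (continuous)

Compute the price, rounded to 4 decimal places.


Answer: Price = 8.3394

Derivation:
d1 = (ln(S/K) + (r - q + 0.5*sigma^2) * T) / (sigma * sqrt(T)) = 0.43126967
d2 = d1 - sigma * sqrt(T) = -0.29132981
exp(-rT) = 0.90302955; exp(-qT) = 0.98807171
C = S_0 * exp(-qT) * N(d1) - K * exp(-rT) * N(d2)
N(d1) = 0.66686385; N(d2) = 0.38539955
C = 28.0900 * 0.98807171 * 0.66686385 - 29.2200 * 0.90302955 * 0.38539955 = 8.3394


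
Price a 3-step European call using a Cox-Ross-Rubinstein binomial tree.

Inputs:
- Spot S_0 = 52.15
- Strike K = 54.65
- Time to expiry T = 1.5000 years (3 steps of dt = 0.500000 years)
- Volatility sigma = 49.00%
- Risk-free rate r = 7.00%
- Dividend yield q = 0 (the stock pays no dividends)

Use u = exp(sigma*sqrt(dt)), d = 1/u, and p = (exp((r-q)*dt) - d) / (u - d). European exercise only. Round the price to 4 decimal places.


dt = T/N = 0.500000
u = exp(sigma*sqrt(dt)) = 1.414084; d = 1/u = 0.707171
p = (exp((r-q)*dt) - d) / (u - d) = 0.464623
Discount per step: exp(-r*dt) = 0.965605
Stock lattice S(k, i) with i counting down-moves:
  k=0: S(0,0) = 52.1500
  k=1: S(1,0) = 73.7445; S(1,1) = 36.8790
  k=2: S(2,0) = 104.2810; S(2,1) = 52.1500; S(2,2) = 26.0798
  k=3: S(3,0) = 147.4621; S(3,1) = 73.7445; S(3,2) = 36.8790; S(3,3) = 18.4429
Terminal payoffs V(N, i) = max(S_T - K, 0):
  V(3,0) = 92.812094; V(3,1) = 19.094506; V(3,2) = 0.000000; V(3,3) = 0.000000
Backward induction: V(k, i) = exp(-r*dt) * [p * V(k+1, i) + (1-p) * V(k+1, i+1)].
  V(2,0) = exp(-r*dt) * [p*92.812094 + (1-p)*19.094506] = 51.510627
  V(2,1) = exp(-r*dt) * [p*19.094506 + (1-p)*0.000000] = 8.566614
  V(2,2) = exp(-r*dt) * [p*0.000000 + (1-p)*0.000000] = 0.000000
  V(1,0) = exp(-r*dt) * [p*51.510627 + (1-p)*8.566614] = 27.538493
  V(1,1) = exp(-r*dt) * [p*8.566614 + (1-p)*0.000000] = 3.843350
  V(0,0) = exp(-r*dt) * [p*27.538493 + (1-p)*3.843350] = 14.341816

Answer: Price = V(0,0) = 14.3418


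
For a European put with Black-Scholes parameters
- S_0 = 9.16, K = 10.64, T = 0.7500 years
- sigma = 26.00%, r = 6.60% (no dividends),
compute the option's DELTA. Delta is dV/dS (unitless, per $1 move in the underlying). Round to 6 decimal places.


d1 = -0.3327505215; d2 = -0.5579171265
phi(d1) = 0.3774564852; exp(-qT) = 1.0000000000; exp(-rT) = 0.9517051581
N(-d1) = 0.6303386950
Delta = -exp(-qT) * N(-d1) = -1.0000000000 * 0.6303386950 = -0.630339

Answer: Delta = -0.630339


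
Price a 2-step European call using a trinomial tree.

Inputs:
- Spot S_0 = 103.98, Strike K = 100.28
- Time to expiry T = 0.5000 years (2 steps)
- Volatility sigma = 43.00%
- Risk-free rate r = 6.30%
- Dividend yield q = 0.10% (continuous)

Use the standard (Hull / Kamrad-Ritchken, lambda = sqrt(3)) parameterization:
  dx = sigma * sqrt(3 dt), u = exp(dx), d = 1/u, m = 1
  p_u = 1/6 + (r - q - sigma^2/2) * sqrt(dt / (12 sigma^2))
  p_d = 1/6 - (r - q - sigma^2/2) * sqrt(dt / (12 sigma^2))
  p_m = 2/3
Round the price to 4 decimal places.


Answer: Price = V(0,0) = 14.8378

Derivation:
dt = T/N = 0.250000; dx = sigma*sqrt(3*dt) = 0.372391
u = exp(dx) = 1.451200; d = 1/u = 0.689085
p_u = 0.156446, p_m = 0.666667, p_d = 0.176888
Discount per step: exp(-r*dt) = 0.984373
Stock lattice S(k, j) with j the centered position index:
  k=0: S(0,+0) = 103.9800
  k=1: S(1,-1) = 71.6510; S(1,+0) = 103.9800; S(1,+1) = 150.8958
  k=2: S(2,-2) = 49.3736; S(2,-1) = 71.6510; S(2,+0) = 103.9800; S(2,+1) = 150.8958; S(2,+2) = 218.9800
Terminal payoffs V(N, j) = max(S_T - K, 0):
  V(2,-2) = 0.000000; V(2,-1) = 0.000000; V(2,+0) = 3.700000; V(2,+1) = 50.615795; V(2,+2) = 118.700004
Backward induction: V(k, j) = exp(-r*dt) * [p_u * V(k+1, j+1) + p_m * V(k+1, j) + p_d * V(k+1, j-1)]
  V(1,-1) = exp(-r*dt) * [p_u*3.700000 + p_m*0.000000 + p_d*0.000000] = 0.569803
  V(1,+0) = exp(-r*dt) * [p_u*50.615795 + p_m*3.700000 + p_d*0.000000] = 10.222996
  V(1,+1) = exp(-r*dt) * [p_u*118.700004 + p_m*50.615795 + p_d*3.700000] = 52.140718
  V(0,+0) = exp(-r*dt) * [p_u*52.140718 + p_m*10.222996 + p_d*0.569803] = 14.837760


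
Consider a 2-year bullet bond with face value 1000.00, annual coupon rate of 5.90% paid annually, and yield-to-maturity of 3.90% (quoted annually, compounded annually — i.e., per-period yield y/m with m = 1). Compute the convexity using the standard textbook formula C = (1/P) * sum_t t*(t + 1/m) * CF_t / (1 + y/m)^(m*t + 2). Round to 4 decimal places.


Coupon per period c = face * coupon_rate / m = 59.000000
Periods per year m = 1; per-period yield y/m = 0.039000
Number of cashflows N = 2
Cashflows (t years, CF_t, discount factor 1/(1+y/m)^(m*t), PV):
  t = 1.0000: CF_t = 59.000000, DF = 0.962464, PV = 56.785371
  t = 2.0000: CF_t = 1059.000000, DF = 0.926337, PV = 980.990643
Price P = sum_t PV_t = 1037.776014
Convexity numerator sum_t t*(t + 1/m) * CF_t / (1+y/m)^(m*t + 2):
  t = 1.0000: term = 105.204754
  t = 2.0000: term = 5452.366242
Convexity = (1/P) * sum = 5557.570996 / 1037.776014 = 5.355270

Answer: Convexity = 5.3553


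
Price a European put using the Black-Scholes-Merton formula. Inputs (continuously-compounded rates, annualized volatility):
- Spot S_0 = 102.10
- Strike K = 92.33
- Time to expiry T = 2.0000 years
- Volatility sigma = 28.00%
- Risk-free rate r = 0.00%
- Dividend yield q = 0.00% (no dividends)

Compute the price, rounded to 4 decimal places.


d1 = (ln(S/K) + (r - q + 0.5*sigma^2) * T) / (sigma * sqrt(T)) = 0.45200187
d2 = d1 - sigma * sqrt(T) = 0.05602207
exp(-rT) = 1.00000000; exp(-qT) = 1.00000000
P = K * exp(-rT) * N(-d2) - S_0 * exp(-qT) * N(-d1)
N(-d1) = 0.32563382; N(-d2) = 0.47766211
P = 92.3300 * 1.00000000 * 0.47766211 - 102.1000 * 1.00000000 * 0.32563382 = 10.8553

Answer: Price = 10.8553


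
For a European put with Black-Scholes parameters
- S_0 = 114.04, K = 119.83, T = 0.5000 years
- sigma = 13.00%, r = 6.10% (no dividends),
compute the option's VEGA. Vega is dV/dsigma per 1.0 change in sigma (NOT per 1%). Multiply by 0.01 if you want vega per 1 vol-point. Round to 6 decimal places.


d1 = -0.1610006823; d2 = -0.2529245639
phi(d1) = 0.3938051075; exp(-qT) = 1.0000000000; exp(-rT) = 0.9699604321
Vega = S * exp(-qT) * phi(d1) * sqrt(T) = 114.0400 * 1.0000000000 * 0.3938051075 * 0.7071067812 = 31.755836

Answer: Vega = 31.755836


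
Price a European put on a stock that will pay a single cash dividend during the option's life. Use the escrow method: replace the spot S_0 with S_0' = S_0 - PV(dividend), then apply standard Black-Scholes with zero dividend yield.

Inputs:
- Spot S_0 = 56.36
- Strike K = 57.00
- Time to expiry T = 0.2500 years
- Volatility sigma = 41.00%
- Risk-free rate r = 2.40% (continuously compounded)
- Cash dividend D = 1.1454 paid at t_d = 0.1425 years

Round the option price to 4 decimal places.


PV(D) = D * exp(-r * t_d) = 1.1454 * 0.99658584 = 1.14148942
S_0' = S_0 - PV(D) = 56.3600 - 1.14148942 = 55.21851058
d1 = (ln(S_0'/K) + (r + sigma^2/2)*T) / (sigma*sqrt(T)) = -0.02312456
d2 = d1 - sigma*sqrt(T) = -0.22812456
exp(-rT) = 0.99401796
N(-d1) = 0.50922454; N(-d2) = 0.59022530
P = K * exp(-rT) * N(-d2) - S_0' * N(-d1) = 57.0000 * 0.99401796 * 0.59022530 - 55.21851058 * 0.50922454 = 5.3230

Answer: Price = 5.3230


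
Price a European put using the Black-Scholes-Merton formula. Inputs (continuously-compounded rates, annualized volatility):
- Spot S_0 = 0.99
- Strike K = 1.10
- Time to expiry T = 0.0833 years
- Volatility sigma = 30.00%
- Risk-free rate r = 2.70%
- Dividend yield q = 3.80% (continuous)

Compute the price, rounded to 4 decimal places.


d1 = (ln(S/K) + (r - q + 0.5*sigma^2) * T) / (sigma * sqrt(T)) = -1.18413186
d2 = d1 - sigma * sqrt(T) = -1.27071708
exp(-rT) = 0.99775343; exp(-qT) = 0.99683960
P = K * exp(-rT) * N(-d2) - S_0 * exp(-qT) * N(-d1)
N(-d1) = 0.88181957; N(-d2) = 0.89808534
P = 1.1000 * 0.99775343 * 0.89808534 - 0.9900 * 0.99683960 * 0.88181957 = 0.1154

Answer: Price = 0.1154


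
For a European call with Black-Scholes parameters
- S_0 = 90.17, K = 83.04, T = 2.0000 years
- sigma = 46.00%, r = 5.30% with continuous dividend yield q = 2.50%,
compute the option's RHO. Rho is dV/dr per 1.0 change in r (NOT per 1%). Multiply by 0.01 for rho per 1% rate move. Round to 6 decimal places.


d1 = 0.5379766127; d2 = -0.1125616260
phi(d1) = 0.3451942589; exp(-qT) = 0.9512294245; exp(-rT) = 0.8994246481
N(d2) = 0.4551890548
Rho = K*T*exp(-rT)*N(d2) = 83.0400 * 2.0000 * 0.8994246481 * 0.4551890548 = 67.994523

Answer: Rho = 67.994523


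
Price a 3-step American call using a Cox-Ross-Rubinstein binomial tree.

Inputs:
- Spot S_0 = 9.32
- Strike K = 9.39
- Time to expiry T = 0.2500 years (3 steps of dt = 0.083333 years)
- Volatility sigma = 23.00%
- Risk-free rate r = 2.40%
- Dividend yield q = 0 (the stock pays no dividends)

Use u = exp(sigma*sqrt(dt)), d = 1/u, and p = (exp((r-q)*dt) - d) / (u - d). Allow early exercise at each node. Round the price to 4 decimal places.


Answer: Price = V(0,0) = 0.4560

Derivation:
dt = T/N = 0.083333
u = exp(sigma*sqrt(dt)) = 1.068649; d = 1/u = 0.935761
p = (exp((r-q)*dt) - d) / (u - d) = 0.498473
Discount per step: exp(-r*dt) = 0.998002
Stock lattice S(k, i) with i counting down-moves:
  k=0: S(0,0) = 9.3200
  k=1: S(1,0) = 9.9598; S(1,1) = 8.7213
  k=2: S(2,0) = 10.6435; S(2,1) = 9.3200; S(2,2) = 8.1610
  k=3: S(3,0) = 11.3742; S(3,1) = 9.9598; S(3,2) = 8.7213; S(3,3) = 7.6368
Terminal payoffs V(N, i) = max(S_T - K, 0):
  V(3,0) = 1.984210; V(3,1) = 0.569809; V(3,2) = 0.000000; V(3,3) = 0.000000
Backward induction: V(k, i) = exp(-r*dt) * [p * V(k+1, i) + (1-p) * V(k+1, i+1)]; then take max(V_cont, immediate exercise) for American.
  V(2,0) = exp(-r*dt) * [p*1.984210 + (1-p)*0.569809] = 1.272302; exercise = 1.253541; V(2,0) = max -> 1.272302
  V(2,1) = exp(-r*dt) * [p*0.569809 + (1-p)*0.000000] = 0.283467; exercise = 0.000000; V(2,1) = max -> 0.283467
  V(2,2) = exp(-r*dt) * [p*0.000000 + (1-p)*0.000000] = 0.000000; exercise = 0.000000; V(2,2) = max -> 0.000000
  V(1,0) = exp(-r*dt) * [p*1.272302 + (1-p)*0.283467] = 0.774823; exercise = 0.569809; V(1,0) = max -> 0.774823
  V(1,1) = exp(-r*dt) * [p*0.283467 + (1-p)*0.000000] = 0.141018; exercise = 0.000000; V(1,1) = max -> 0.141018
  V(0,0) = exp(-r*dt) * [p*0.774823 + (1-p)*0.141018] = 0.456039; exercise = 0.000000; V(0,0) = max -> 0.456039


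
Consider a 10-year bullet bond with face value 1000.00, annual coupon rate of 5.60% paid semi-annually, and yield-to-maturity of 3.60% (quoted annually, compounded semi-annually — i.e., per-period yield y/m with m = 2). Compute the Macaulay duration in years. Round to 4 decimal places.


Answer: Macaulay duration = 7.9811 years

Derivation:
Coupon per period c = face * coupon_rate / m = 28.000000
Periods per year m = 2; per-period yield y/m = 0.018000
Number of cashflows N = 20
Cashflows (t years, CF_t, discount factor 1/(1+y/m)^(m*t), PV):
  t = 0.5000: CF_t = 28.000000, DF = 0.982318, PV = 27.504912
  t = 1.0000: CF_t = 28.000000, DF = 0.964949, PV = 27.018577
  t = 1.5000: CF_t = 28.000000, DF = 0.947887, PV = 26.540842
  t = 2.0000: CF_t = 28.000000, DF = 0.931127, PV = 26.071554
  t = 2.5000: CF_t = 28.000000, DF = 0.914663, PV = 25.610564
  t = 3.0000: CF_t = 28.000000, DF = 0.898490, PV = 25.157725
  t = 3.5000: CF_t = 28.000000, DF = 0.882603, PV = 24.712893
  t = 4.0000: CF_t = 28.000000, DF = 0.866997, PV = 24.275926
  t = 4.5000: CF_t = 28.000000, DF = 0.851667, PV = 23.846686
  t = 5.0000: CF_t = 28.000000, DF = 0.836608, PV = 23.425035
  t = 5.5000: CF_t = 28.000000, DF = 0.821816, PV = 23.010840
  t = 6.0000: CF_t = 28.000000, DF = 0.807285, PV = 22.603969
  t = 6.5000: CF_t = 28.000000, DF = 0.793010, PV = 22.204291
  t = 7.0000: CF_t = 28.000000, DF = 0.778989, PV = 21.811681
  t = 7.5000: CF_t = 28.000000, DF = 0.765215, PV = 21.426013
  t = 8.0000: CF_t = 28.000000, DF = 0.751684, PV = 21.047164
  t = 8.5000: CF_t = 28.000000, DF = 0.738393, PV = 20.675014
  t = 9.0000: CF_t = 28.000000, DF = 0.725337, PV = 20.309444
  t = 9.5000: CF_t = 28.000000, DF = 0.712512, PV = 19.950338
  t = 10.0000: CF_t = 1028.000000, DF = 0.699914, PV = 719.511193
Price P = sum_t PV_t = 1166.714660
Macaulay numerator sum_t t * PV_t:
  t * PV_t at t = 0.5000: 13.752456
  t * PV_t at t = 1.0000: 27.018577
  t * PV_t at t = 1.5000: 39.811263
  t * PV_t at t = 2.0000: 52.143108
  t * PV_t at t = 2.5000: 64.026410
  t * PV_t at t = 3.0000: 75.473175
  t * PV_t at t = 3.5000: 86.495125
  t * PV_t at t = 4.0000: 97.103705
  t * PV_t at t = 4.5000: 107.310086
  t * PV_t at t = 5.0000: 117.125176
  t * PV_t at t = 5.5000: 126.559620
  t * PV_t at t = 6.0000: 135.623812
  t * PV_t at t = 6.5000: 144.327894
  t * PV_t at t = 7.0000: 152.681768
  t * PV_t at t = 7.5000: 160.695096
  t * PV_t at t = 8.0000: 168.377311
  t * PV_t at t = 8.5000: 175.737616
  t * PV_t at t = 9.0000: 182.784993
  t * PV_t at t = 9.5000: 189.528207
  t * PV_t at t = 10.0000: 7195.111934
Macaulay duration D = (sum_t t * PV_t) / P = 9311.687332 / 1166.714660 = 7.981118
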